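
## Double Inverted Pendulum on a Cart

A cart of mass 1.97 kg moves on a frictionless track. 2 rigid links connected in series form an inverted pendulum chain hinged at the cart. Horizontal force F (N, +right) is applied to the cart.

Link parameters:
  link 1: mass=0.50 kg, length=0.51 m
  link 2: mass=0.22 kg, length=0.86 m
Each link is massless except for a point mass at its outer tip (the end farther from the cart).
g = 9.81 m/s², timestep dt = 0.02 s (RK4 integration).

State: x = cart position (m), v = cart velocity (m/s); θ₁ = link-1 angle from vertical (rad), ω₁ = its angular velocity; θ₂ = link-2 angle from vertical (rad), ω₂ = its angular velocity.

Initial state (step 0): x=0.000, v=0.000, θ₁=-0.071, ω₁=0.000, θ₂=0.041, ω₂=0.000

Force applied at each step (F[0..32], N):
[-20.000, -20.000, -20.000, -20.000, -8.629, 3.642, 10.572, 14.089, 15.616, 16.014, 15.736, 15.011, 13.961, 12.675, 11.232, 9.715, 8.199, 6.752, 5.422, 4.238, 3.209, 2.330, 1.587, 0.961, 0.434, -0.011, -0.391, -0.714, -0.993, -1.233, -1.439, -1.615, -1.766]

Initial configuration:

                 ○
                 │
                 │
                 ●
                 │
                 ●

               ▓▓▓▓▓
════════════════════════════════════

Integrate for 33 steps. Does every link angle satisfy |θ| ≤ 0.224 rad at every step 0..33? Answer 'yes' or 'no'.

Answer: yes

Derivation:
apply F[0]=-20.000 → step 1: x=-0.002, v=-0.198, θ₁=-0.068, ω₁=0.340, θ₂=0.041, ω₂=0.039
apply F[1]=-20.000 → step 2: x=-0.008, v=-0.396, θ₁=-0.057, ω₁=0.686, θ₂=0.043, ω₂=0.074
apply F[2]=-20.000 → step 3: x=-0.018, v=-0.596, θ₁=-0.040, ω₁=1.042, θ₂=0.044, ω₂=0.105
apply F[3]=-20.000 → step 4: x=-0.032, v=-0.797, θ₁=-0.016, ω₁=1.413, θ₂=0.047, ω₂=0.128
apply F[4]=-8.629 → step 5: x=-0.049, v=-0.884, θ₁=0.014, ω₁=1.577, θ₂=0.049, ω₂=0.142
apply F[5]=+3.642 → step 6: x=-0.066, v=-0.849, θ₁=0.045, ω₁=1.517, θ₂=0.052, ω₂=0.148
apply F[6]=+10.572 → step 7: x=-0.082, v=-0.746, θ₁=0.074, ω₁=1.338, θ₂=0.055, ω₂=0.147
apply F[7]=+14.089 → step 8: x=-0.095, v=-0.609, θ₁=0.098, ω₁=1.109, θ₂=0.058, ω₂=0.137
apply F[8]=+15.616 → step 9: x=-0.106, v=-0.458, θ₁=0.118, ω₁=0.865, θ₂=0.061, ω₂=0.121
apply F[9]=+16.014 → step 10: x=-0.114, v=-0.305, θ₁=0.133, ω₁=0.627, θ₂=0.063, ω₂=0.098
apply F[10]=+15.736 → step 11: x=-0.118, v=-0.156, θ₁=0.143, ω₁=0.404, θ₂=0.065, ω₂=0.072
apply F[11]=+15.011 → step 12: x=-0.120, v=-0.015, θ₁=0.149, ω₁=0.202, θ₂=0.066, ω₂=0.043
apply F[12]=+13.961 → step 13: x=-0.119, v=0.115, θ₁=0.151, ω₁=0.022, θ₂=0.066, ω₂=0.013
apply F[13]=+12.675 → step 14: x=-0.116, v=0.232, θ₁=0.150, ω₁=-0.131, θ₂=0.066, ω₂=-0.017
apply F[14]=+11.232 → step 15: x=-0.110, v=0.335, θ₁=0.146, ω₁=-0.259, θ₂=0.066, ω₂=-0.046
apply F[15]=+9.715 → step 16: x=-0.102, v=0.423, θ₁=0.140, ω₁=-0.361, θ₂=0.064, ω₂=-0.072
apply F[16]=+8.199 → step 17: x=-0.093, v=0.496, θ₁=0.132, ω₁=-0.438, θ₂=0.063, ω₂=-0.097
apply F[17]=+6.752 → step 18: x=-0.083, v=0.555, θ₁=0.123, ω₁=-0.493, θ₂=0.061, ω₂=-0.119
apply F[18]=+5.422 → step 19: x=-0.071, v=0.602, θ₁=0.113, ω₁=-0.529, θ₂=0.058, ω₂=-0.138
apply F[19]=+4.238 → step 20: x=-0.059, v=0.637, θ₁=0.102, ω₁=-0.548, θ₂=0.055, ω₂=-0.155
apply F[20]=+3.209 → step 21: x=-0.046, v=0.663, θ₁=0.091, ω₁=-0.554, θ₂=0.052, ω₂=-0.169
apply F[21]=+2.330 → step 22: x=-0.032, v=0.681, θ₁=0.080, ω₁=-0.550, θ₂=0.048, ω₂=-0.180
apply F[22]=+1.587 → step 23: x=-0.018, v=0.691, θ₁=0.069, ω₁=-0.537, θ₂=0.045, ω₂=-0.189
apply F[23]=+0.961 → step 24: x=-0.005, v=0.697, θ₁=0.058, ω₁=-0.520, θ₂=0.041, ω₂=-0.196
apply F[24]=+0.434 → step 25: x=0.009, v=0.697, θ₁=0.048, ω₁=-0.498, θ₂=0.037, ω₂=-0.201
apply F[25]=-0.011 → step 26: x=0.023, v=0.694, θ₁=0.039, ω₁=-0.474, θ₂=0.033, ω₂=-0.204
apply F[26]=-0.391 → step 27: x=0.037, v=0.688, θ₁=0.029, ω₁=-0.448, θ₂=0.029, ω₂=-0.205
apply F[27]=-0.714 → step 28: x=0.051, v=0.679, θ₁=0.021, ω₁=-0.421, θ₂=0.025, ω₂=-0.204
apply F[28]=-0.993 → step 29: x=0.064, v=0.668, θ₁=0.013, ω₁=-0.393, θ₂=0.021, ω₂=-0.202
apply F[29]=-1.233 → step 30: x=0.077, v=0.654, θ₁=0.005, ω₁=-0.366, θ₂=0.017, ω₂=-0.199
apply F[30]=-1.439 → step 31: x=0.090, v=0.640, θ₁=-0.002, ω₁=-0.338, θ₂=0.013, ω₂=-0.195
apply F[31]=-1.615 → step 32: x=0.103, v=0.624, θ₁=-0.009, ω₁=-0.312, θ₂=0.009, ω₂=-0.190
apply F[32]=-1.766 → step 33: x=0.115, v=0.607, θ₁=-0.014, ω₁=-0.286, θ₂=0.005, ω₂=-0.183
Max |angle| over trajectory = 0.151 rad; bound = 0.224 → within bound.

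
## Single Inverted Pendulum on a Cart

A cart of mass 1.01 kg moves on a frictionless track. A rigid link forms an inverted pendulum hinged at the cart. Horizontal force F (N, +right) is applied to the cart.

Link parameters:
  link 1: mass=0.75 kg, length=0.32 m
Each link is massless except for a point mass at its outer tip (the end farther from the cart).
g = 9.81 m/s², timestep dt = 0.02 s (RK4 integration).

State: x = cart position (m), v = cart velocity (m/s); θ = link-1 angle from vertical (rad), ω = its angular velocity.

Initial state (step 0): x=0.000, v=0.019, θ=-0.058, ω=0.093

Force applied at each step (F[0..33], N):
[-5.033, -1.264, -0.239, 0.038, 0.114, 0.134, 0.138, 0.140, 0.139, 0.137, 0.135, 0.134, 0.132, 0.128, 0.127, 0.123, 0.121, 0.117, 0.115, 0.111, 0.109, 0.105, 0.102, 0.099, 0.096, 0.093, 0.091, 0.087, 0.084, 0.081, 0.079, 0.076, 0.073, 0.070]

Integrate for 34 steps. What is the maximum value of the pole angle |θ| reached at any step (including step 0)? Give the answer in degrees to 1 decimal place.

Answer: 3.3°

Derivation:
apply F[0]=-5.033 → step 1: x=-0.001, v=-0.072, θ=-0.054, ω=0.343
apply F[1]=-1.264 → step 2: x=-0.002, v=-0.090, θ=-0.047, ω=0.368
apply F[2]=-0.239 → step 3: x=-0.004, v=-0.089, θ=-0.040, ω=0.337
apply F[3]=+0.038 → step 4: x=-0.006, v=-0.083, θ=-0.033, ω=0.296
apply F[4]=+0.114 → step 5: x=-0.007, v=-0.076, θ=-0.028, ω=0.257
apply F[5]=+0.134 → step 6: x=-0.009, v=-0.070, θ=-0.023, ω=0.221
apply F[6]=+0.138 → step 7: x=-0.010, v=-0.064, θ=-0.019, ω=0.191
apply F[7]=+0.140 → step 8: x=-0.011, v=-0.059, θ=-0.015, ω=0.164
apply F[8]=+0.139 → step 9: x=-0.012, v=-0.054, θ=-0.012, ω=0.141
apply F[9]=+0.137 → step 10: x=-0.013, v=-0.049, θ=-0.010, ω=0.121
apply F[10]=+0.135 → step 11: x=-0.014, v=-0.046, θ=-0.007, ω=0.103
apply F[11]=+0.134 → step 12: x=-0.015, v=-0.042, θ=-0.005, ω=0.088
apply F[12]=+0.132 → step 13: x=-0.016, v=-0.039, θ=-0.004, ω=0.075
apply F[13]=+0.128 → step 14: x=-0.017, v=-0.036, θ=-0.002, ω=0.064
apply F[14]=+0.127 → step 15: x=-0.017, v=-0.033, θ=-0.001, ω=0.054
apply F[15]=+0.123 → step 16: x=-0.018, v=-0.030, θ=-0.000, ω=0.045
apply F[16]=+0.121 → step 17: x=-0.019, v=-0.028, θ=0.001, ω=0.038
apply F[17]=+0.117 → step 18: x=-0.019, v=-0.026, θ=0.001, ω=0.032
apply F[18]=+0.115 → step 19: x=-0.020, v=-0.024, θ=0.002, ω=0.026
apply F[19]=+0.111 → step 20: x=-0.020, v=-0.022, θ=0.002, ω=0.022
apply F[20]=+0.109 → step 21: x=-0.021, v=-0.020, θ=0.003, ω=0.017
apply F[21]=+0.105 → step 22: x=-0.021, v=-0.018, θ=0.003, ω=0.014
apply F[22]=+0.102 → step 23: x=-0.021, v=-0.017, θ=0.003, ω=0.011
apply F[23]=+0.099 → step 24: x=-0.022, v=-0.015, θ=0.003, ω=0.008
apply F[24]=+0.096 → step 25: x=-0.022, v=-0.014, θ=0.004, ω=0.006
apply F[25]=+0.093 → step 26: x=-0.022, v=-0.013, θ=0.004, ω=0.004
apply F[26]=+0.091 → step 27: x=-0.022, v=-0.011, θ=0.004, ω=0.003
apply F[27]=+0.087 → step 28: x=-0.023, v=-0.010, θ=0.004, ω=0.001
apply F[28]=+0.084 → step 29: x=-0.023, v=-0.009, θ=0.004, ω=0.000
apply F[29]=+0.081 → step 30: x=-0.023, v=-0.008, θ=0.004, ω=-0.001
apply F[30]=+0.079 → step 31: x=-0.023, v=-0.007, θ=0.004, ω=-0.002
apply F[31]=+0.076 → step 32: x=-0.023, v=-0.006, θ=0.004, ω=-0.002
apply F[32]=+0.073 → step 33: x=-0.023, v=-0.005, θ=0.004, ω=-0.003
apply F[33]=+0.070 → step 34: x=-0.024, v=-0.004, θ=0.004, ω=-0.003
Max |angle| over trajectory = 0.058 rad = 3.3°.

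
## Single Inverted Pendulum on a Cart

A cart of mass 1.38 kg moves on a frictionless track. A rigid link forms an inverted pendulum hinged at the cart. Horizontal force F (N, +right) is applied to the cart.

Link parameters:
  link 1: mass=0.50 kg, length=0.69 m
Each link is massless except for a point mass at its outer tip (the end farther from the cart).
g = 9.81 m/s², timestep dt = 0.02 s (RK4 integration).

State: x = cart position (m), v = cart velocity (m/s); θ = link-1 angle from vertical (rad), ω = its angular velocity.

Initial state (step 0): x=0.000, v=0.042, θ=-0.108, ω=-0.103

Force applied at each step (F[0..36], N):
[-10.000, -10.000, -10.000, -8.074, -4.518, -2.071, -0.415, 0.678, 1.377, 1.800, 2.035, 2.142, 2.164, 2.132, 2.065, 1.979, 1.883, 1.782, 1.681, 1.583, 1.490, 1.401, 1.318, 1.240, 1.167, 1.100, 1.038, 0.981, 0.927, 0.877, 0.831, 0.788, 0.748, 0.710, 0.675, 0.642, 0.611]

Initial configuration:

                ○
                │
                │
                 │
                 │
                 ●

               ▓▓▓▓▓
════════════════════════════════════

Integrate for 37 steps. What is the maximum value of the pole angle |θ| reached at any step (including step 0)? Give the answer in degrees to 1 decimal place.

apply F[0]=-10.000 → step 1: x=-0.001, v=-0.095, θ=-0.108, ω=0.063
apply F[1]=-10.000 → step 2: x=-0.004, v=-0.232, θ=-0.105, ω=0.230
apply F[2]=-10.000 → step 3: x=-0.010, v=-0.369, θ=-0.099, ω=0.399
apply F[3]=-8.074 → step 4: x=-0.018, v=-0.479, θ=-0.090, ω=0.530
apply F[4]=-4.518 → step 5: x=-0.028, v=-0.538, θ=-0.079, ω=0.592
apply F[5]=-2.071 → step 6: x=-0.039, v=-0.563, θ=-0.067, ω=0.608
apply F[6]=-0.415 → step 7: x=-0.051, v=-0.565, θ=-0.055, ω=0.593
apply F[7]=+0.678 → step 8: x=-0.062, v=-0.552, θ=-0.043, ω=0.560
apply F[8]=+1.377 → step 9: x=-0.073, v=-0.529, θ=-0.032, ω=0.517
apply F[9]=+1.800 → step 10: x=-0.083, v=-0.501, θ=-0.023, ω=0.468
apply F[10]=+2.035 → step 11: x=-0.093, v=-0.471, θ=-0.014, ω=0.419
apply F[11]=+2.142 → step 12: x=-0.102, v=-0.439, θ=-0.006, ω=0.370
apply F[12]=+2.164 → step 13: x=-0.110, v=-0.407, θ=0.001, ω=0.324
apply F[13]=+2.132 → step 14: x=-0.118, v=-0.377, θ=0.007, ω=0.281
apply F[14]=+2.065 → step 15: x=-0.125, v=-0.347, θ=0.012, ω=0.241
apply F[15]=+1.979 → step 16: x=-0.132, v=-0.320, θ=0.017, ω=0.205
apply F[16]=+1.883 → step 17: x=-0.138, v=-0.294, θ=0.021, ω=0.173
apply F[17]=+1.782 → step 18: x=-0.144, v=-0.270, θ=0.024, ω=0.144
apply F[18]=+1.681 → step 19: x=-0.149, v=-0.247, θ=0.026, ω=0.118
apply F[19]=+1.583 → step 20: x=-0.154, v=-0.226, θ=0.029, ω=0.096
apply F[20]=+1.490 → step 21: x=-0.158, v=-0.207, θ=0.030, ω=0.076
apply F[21]=+1.401 → step 22: x=-0.162, v=-0.188, θ=0.032, ω=0.059
apply F[22]=+1.318 → step 23: x=-0.166, v=-0.172, θ=0.033, ω=0.043
apply F[23]=+1.240 → step 24: x=-0.169, v=-0.156, θ=0.033, ω=0.030
apply F[24]=+1.167 → step 25: x=-0.172, v=-0.142, θ=0.034, ω=0.019
apply F[25]=+1.100 → step 26: x=-0.175, v=-0.128, θ=0.034, ω=0.009
apply F[26]=+1.038 → step 27: x=-0.177, v=-0.115, θ=0.034, ω=0.000
apply F[27]=+0.981 → step 28: x=-0.179, v=-0.104, θ=0.034, ω=-0.007
apply F[28]=+0.927 → step 29: x=-0.181, v=-0.093, θ=0.034, ω=-0.013
apply F[29]=+0.877 → step 30: x=-0.183, v=-0.082, θ=0.034, ω=-0.019
apply F[30]=+0.831 → step 31: x=-0.184, v=-0.073, θ=0.033, ω=-0.023
apply F[31]=+0.788 → step 32: x=-0.186, v=-0.064, θ=0.033, ω=-0.027
apply F[32]=+0.748 → step 33: x=-0.187, v=-0.055, θ=0.032, ω=-0.030
apply F[33]=+0.710 → step 34: x=-0.188, v=-0.047, θ=0.031, ω=-0.033
apply F[34]=+0.675 → step 35: x=-0.189, v=-0.039, θ=0.031, ω=-0.035
apply F[35]=+0.642 → step 36: x=-0.190, v=-0.032, θ=0.030, ω=-0.037
apply F[36]=+0.611 → step 37: x=-0.190, v=-0.026, θ=0.029, ω=-0.038
Max |angle| over trajectory = 0.108 rad = 6.2°.

Answer: 6.2°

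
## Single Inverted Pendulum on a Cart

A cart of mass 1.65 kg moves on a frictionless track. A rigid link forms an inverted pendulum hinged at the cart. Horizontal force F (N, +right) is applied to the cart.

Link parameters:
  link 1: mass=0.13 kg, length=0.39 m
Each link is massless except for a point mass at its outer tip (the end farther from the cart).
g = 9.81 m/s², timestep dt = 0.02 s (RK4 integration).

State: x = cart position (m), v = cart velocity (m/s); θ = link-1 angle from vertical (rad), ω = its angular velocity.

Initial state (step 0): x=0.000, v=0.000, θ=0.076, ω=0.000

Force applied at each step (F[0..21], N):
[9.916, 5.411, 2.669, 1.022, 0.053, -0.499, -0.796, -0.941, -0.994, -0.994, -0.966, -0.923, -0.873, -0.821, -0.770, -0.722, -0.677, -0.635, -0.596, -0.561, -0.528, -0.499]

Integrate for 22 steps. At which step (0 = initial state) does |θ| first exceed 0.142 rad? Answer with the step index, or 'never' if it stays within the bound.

Answer: never

Derivation:
apply F[0]=+9.916 → step 1: x=0.001, v=0.119, θ=0.073, ω=-0.266
apply F[1]=+5.411 → step 2: x=0.004, v=0.183, θ=0.067, ω=-0.396
apply F[2]=+2.669 → step 3: x=0.008, v=0.215, θ=0.058, ω=-0.445
apply F[3]=+1.022 → step 4: x=0.013, v=0.226, θ=0.049, ω=-0.447
apply F[4]=+0.053 → step 5: x=0.017, v=0.226, θ=0.041, ω=-0.425
apply F[5]=-0.499 → step 6: x=0.022, v=0.220, θ=0.033, ω=-0.389
apply F[6]=-0.796 → step 7: x=0.026, v=0.210, θ=0.025, ω=-0.349
apply F[7]=-0.941 → step 8: x=0.030, v=0.198, θ=0.019, ω=-0.308
apply F[8]=-0.994 → step 9: x=0.034, v=0.186, θ=0.013, ω=-0.269
apply F[9]=-0.994 → step 10: x=0.037, v=0.173, θ=0.008, ω=-0.232
apply F[10]=-0.966 → step 11: x=0.041, v=0.162, θ=0.004, ω=-0.199
apply F[11]=-0.923 → step 12: x=0.044, v=0.150, θ=-0.000, ω=-0.169
apply F[12]=-0.873 → step 13: x=0.047, v=0.140, θ=-0.003, ω=-0.143
apply F[13]=-0.821 → step 14: x=0.049, v=0.130, θ=-0.006, ω=-0.120
apply F[14]=-0.770 → step 15: x=0.052, v=0.121, θ=-0.008, ω=-0.100
apply F[15]=-0.722 → step 16: x=0.054, v=0.112, θ=-0.010, ω=-0.083
apply F[16]=-0.677 → step 17: x=0.056, v=0.104, θ=-0.011, ω=-0.067
apply F[17]=-0.635 → step 18: x=0.058, v=0.097, θ=-0.013, ω=-0.054
apply F[18]=-0.596 → step 19: x=0.060, v=0.090, θ=-0.014, ω=-0.043
apply F[19]=-0.561 → step 20: x=0.062, v=0.083, θ=-0.014, ω=-0.033
apply F[20]=-0.528 → step 21: x=0.064, v=0.077, θ=-0.015, ω=-0.025
apply F[21]=-0.499 → step 22: x=0.065, v=0.071, θ=-0.015, ω=-0.017
max |θ| = 0.076 ≤ 0.142 over all 23 states.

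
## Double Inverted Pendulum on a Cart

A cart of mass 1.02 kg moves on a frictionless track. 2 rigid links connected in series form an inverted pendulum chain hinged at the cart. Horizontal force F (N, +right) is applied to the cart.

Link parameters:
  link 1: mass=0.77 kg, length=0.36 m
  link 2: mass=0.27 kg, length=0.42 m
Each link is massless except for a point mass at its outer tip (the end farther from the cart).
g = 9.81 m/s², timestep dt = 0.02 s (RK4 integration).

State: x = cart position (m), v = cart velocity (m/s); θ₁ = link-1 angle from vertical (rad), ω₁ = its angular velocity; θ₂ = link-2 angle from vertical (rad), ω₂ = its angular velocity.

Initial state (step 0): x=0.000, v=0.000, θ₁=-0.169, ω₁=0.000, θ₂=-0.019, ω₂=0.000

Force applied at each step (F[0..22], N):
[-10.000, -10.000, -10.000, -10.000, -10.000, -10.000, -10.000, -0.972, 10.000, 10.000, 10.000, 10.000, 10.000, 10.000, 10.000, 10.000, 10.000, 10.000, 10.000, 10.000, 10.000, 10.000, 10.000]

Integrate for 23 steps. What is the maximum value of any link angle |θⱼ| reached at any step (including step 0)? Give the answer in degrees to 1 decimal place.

Answer: 18.7°

Derivation:
apply F[0]=-10.000 → step 1: x=-0.002, v=-0.159, θ₁=-0.166, ω₁=0.313, θ₂=-0.018, ω₂=0.104
apply F[1]=-10.000 → step 2: x=-0.006, v=-0.319, θ₁=-0.156, ω₁=0.635, θ₂=-0.015, ω₂=0.205
apply F[2]=-10.000 → step 3: x=-0.014, v=-0.483, θ₁=-0.140, ω₁=0.977, θ₂=-0.010, ω₂=0.298
apply F[3]=-10.000 → step 4: x=-0.026, v=-0.653, θ₁=-0.117, ω₁=1.348, θ₂=-0.003, ω₂=0.379
apply F[4]=-10.000 → step 5: x=-0.041, v=-0.828, θ₁=-0.086, ω₁=1.759, θ₂=0.005, ω₂=0.443
apply F[5]=-10.000 → step 6: x=-0.059, v=-1.012, θ₁=-0.046, ω₁=2.218, θ₂=0.015, ω₂=0.487
apply F[6]=-10.000 → step 7: x=-0.081, v=-1.204, θ₁=0.003, ω₁=2.734, θ₂=0.025, ω₂=0.509
apply F[7]=-0.972 → step 8: x=-0.105, v=-1.228, θ₁=0.058, ω₁=2.816, θ₂=0.035, ω₂=0.509
apply F[8]=+10.000 → step 9: x=-0.128, v=-1.046, θ₁=0.110, ω₁=2.365, θ₂=0.045, ω₂=0.485
apply F[9]=+10.000 → step 10: x=-0.147, v=-0.874, θ₁=0.153, ω₁=1.980, θ₂=0.054, ω₂=0.436
apply F[10]=+10.000 → step 11: x=-0.163, v=-0.713, θ₁=0.190, ω₁=1.652, θ₂=0.062, ω₂=0.364
apply F[11]=+10.000 → step 12: x=-0.176, v=-0.559, θ₁=0.220, ω₁=1.373, θ₂=0.068, ω₂=0.272
apply F[12]=+10.000 → step 13: x=-0.186, v=-0.413, θ₁=0.245, ω₁=1.136, θ₂=0.073, ω₂=0.163
apply F[13]=+10.000 → step 14: x=-0.192, v=-0.272, θ₁=0.265, ω₁=0.933, θ₂=0.075, ω₂=0.038
apply F[14]=+10.000 → step 15: x=-0.196, v=-0.136, θ₁=0.282, ω₁=0.758, θ₂=0.074, ω₂=-0.101
apply F[15]=+10.000 → step 16: x=-0.198, v=-0.004, θ₁=0.296, ω₁=0.605, θ₂=0.071, ω₂=-0.252
apply F[16]=+10.000 → step 17: x=-0.197, v=0.126, θ₁=0.307, ω₁=0.471, θ₂=0.064, ω₂=-0.415
apply F[17]=+10.000 → step 18: x=-0.193, v=0.254, θ₁=0.315, ω₁=0.351, θ₂=0.054, ω₂=-0.591
apply F[18]=+10.000 → step 19: x=-0.187, v=0.380, θ₁=0.321, ω₁=0.243, θ₂=0.040, ω₂=-0.779
apply F[19]=+10.000 → step 20: x=-0.178, v=0.506, θ₁=0.325, ω₁=0.141, θ₂=0.023, ω₂=-0.980
apply F[20]=+10.000 → step 21: x=-0.166, v=0.631, θ₁=0.326, ω₁=0.045, θ₂=0.001, ω₂=-1.194
apply F[21]=+10.000 → step 22: x=-0.152, v=0.757, θ₁=0.326, ω₁=-0.050, θ₂=-0.025, ω₂=-1.423
apply F[22]=+10.000 → step 23: x=-0.136, v=0.884, θ₁=0.324, ω₁=-0.145, θ₂=-0.056, ω₂=-1.667
Max |angle| over trajectory = 0.326 rad = 18.7°.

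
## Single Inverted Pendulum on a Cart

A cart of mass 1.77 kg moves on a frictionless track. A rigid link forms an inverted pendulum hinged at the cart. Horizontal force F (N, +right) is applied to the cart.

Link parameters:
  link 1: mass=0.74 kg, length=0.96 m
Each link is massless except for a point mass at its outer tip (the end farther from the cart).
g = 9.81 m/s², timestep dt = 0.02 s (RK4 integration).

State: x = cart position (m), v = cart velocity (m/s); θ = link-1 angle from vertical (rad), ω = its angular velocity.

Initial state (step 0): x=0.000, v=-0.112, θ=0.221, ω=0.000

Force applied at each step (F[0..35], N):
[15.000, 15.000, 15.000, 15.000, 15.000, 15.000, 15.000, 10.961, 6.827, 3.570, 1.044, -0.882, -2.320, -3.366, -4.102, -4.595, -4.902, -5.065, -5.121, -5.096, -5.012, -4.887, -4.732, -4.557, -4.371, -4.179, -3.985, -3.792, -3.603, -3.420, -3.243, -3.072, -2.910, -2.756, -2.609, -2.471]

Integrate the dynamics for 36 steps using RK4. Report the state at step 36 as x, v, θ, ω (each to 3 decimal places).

apply F[0]=+15.000 → step 1: x=-0.001, v=0.037, θ=0.220, ω=-0.107
apply F[1]=+15.000 → step 2: x=0.001, v=0.186, θ=0.217, ω=-0.214
apply F[2]=+15.000 → step 3: x=0.007, v=0.336, θ=0.211, ω=-0.323
apply F[3]=+15.000 → step 4: x=0.015, v=0.486, θ=0.204, ω=-0.434
apply F[4]=+15.000 → step 5: x=0.026, v=0.638, θ=0.194, ω=-0.549
apply F[5]=+15.000 → step 6: x=0.040, v=0.791, θ=0.182, ω=-0.667
apply F[6]=+15.000 → step 7: x=0.058, v=0.945, θ=0.167, ω=-0.789
apply F[7]=+10.961 → step 8: x=0.078, v=1.056, θ=0.151, ω=-0.871
apply F[8]=+6.827 → step 9: x=0.100, v=1.122, θ=0.133, ω=-0.910
apply F[9]=+3.570 → step 10: x=0.122, v=1.153, θ=0.115, ω=-0.917
apply F[10]=+1.044 → step 11: x=0.145, v=1.157, θ=0.096, ω=-0.899
apply F[11]=-0.882 → step 12: x=0.168, v=1.140, θ=0.079, ω=-0.864
apply F[12]=-2.320 → step 13: x=0.191, v=1.109, θ=0.062, ω=-0.817
apply F[13]=-3.366 → step 14: x=0.213, v=1.066, θ=0.046, ω=-0.762
apply F[14]=-4.102 → step 15: x=0.233, v=1.017, θ=0.032, ω=-0.703
apply F[15]=-4.595 → step 16: x=0.253, v=0.963, θ=0.018, ω=-0.642
apply F[16]=-4.902 → step 17: x=0.272, v=0.907, θ=0.006, ω=-0.581
apply F[17]=-5.065 → step 18: x=0.290, v=0.850, θ=-0.005, ω=-0.521
apply F[18]=-5.121 → step 19: x=0.306, v=0.793, θ=-0.015, ω=-0.464
apply F[19]=-5.096 → step 20: x=0.321, v=0.737, θ=-0.024, ω=-0.410
apply F[20]=-5.012 → step 21: x=0.335, v=0.682, θ=-0.031, ω=-0.359
apply F[21]=-4.887 → step 22: x=0.349, v=0.630, θ=-0.038, ω=-0.311
apply F[22]=-4.732 → step 23: x=0.361, v=0.580, θ=-0.044, ω=-0.267
apply F[23]=-4.557 → step 24: x=0.372, v=0.532, θ=-0.049, ω=-0.227
apply F[24]=-4.371 → step 25: x=0.382, v=0.487, θ=-0.053, ω=-0.191
apply F[25]=-4.179 → step 26: x=0.391, v=0.444, θ=-0.056, ω=-0.157
apply F[26]=-3.985 → step 27: x=0.400, v=0.404, θ=-0.059, ω=-0.127
apply F[27]=-3.792 → step 28: x=0.407, v=0.366, θ=-0.062, ω=-0.100
apply F[28]=-3.603 → step 29: x=0.414, v=0.331, θ=-0.063, ω=-0.076
apply F[29]=-3.420 → step 30: x=0.421, v=0.297, θ=-0.065, ω=-0.055
apply F[30]=-3.243 → step 31: x=0.426, v=0.266, θ=-0.066, ω=-0.035
apply F[31]=-3.072 → step 32: x=0.431, v=0.237, θ=-0.066, ω=-0.018
apply F[32]=-2.910 → step 33: x=0.436, v=0.209, θ=-0.066, ω=-0.003
apply F[33]=-2.756 → step 34: x=0.440, v=0.184, θ=-0.066, ω=0.010
apply F[34]=-2.609 → step 35: x=0.443, v=0.160, θ=-0.066, ω=0.021
apply F[35]=-2.471 → step 36: x=0.446, v=0.137, θ=-0.065, ω=0.031

Answer: x=0.446, v=0.137, θ=-0.065, ω=0.031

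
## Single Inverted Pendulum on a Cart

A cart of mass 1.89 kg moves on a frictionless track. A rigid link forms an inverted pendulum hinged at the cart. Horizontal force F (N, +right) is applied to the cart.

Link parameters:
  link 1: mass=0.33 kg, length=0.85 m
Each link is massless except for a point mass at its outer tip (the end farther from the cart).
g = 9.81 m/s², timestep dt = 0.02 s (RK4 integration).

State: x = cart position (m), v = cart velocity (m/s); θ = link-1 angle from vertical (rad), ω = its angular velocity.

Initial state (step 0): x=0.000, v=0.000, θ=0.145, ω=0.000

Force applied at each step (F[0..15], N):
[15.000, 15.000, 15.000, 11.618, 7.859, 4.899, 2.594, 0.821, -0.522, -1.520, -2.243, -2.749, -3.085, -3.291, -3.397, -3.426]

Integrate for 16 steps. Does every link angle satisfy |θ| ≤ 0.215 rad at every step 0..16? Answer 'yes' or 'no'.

apply F[0]=+15.000 → step 1: x=0.002, v=0.153, θ=0.144, ω=-0.145
apply F[1]=+15.000 → step 2: x=0.006, v=0.307, θ=0.139, ω=-0.291
apply F[2]=+15.000 → step 3: x=0.014, v=0.460, θ=0.132, ω=-0.439
apply F[3]=+11.618 → step 4: x=0.024, v=0.579, θ=0.122, ω=-0.548
apply F[4]=+7.859 → step 5: x=0.037, v=0.658, θ=0.110, ω=-0.614
apply F[5]=+4.899 → step 6: x=0.050, v=0.706, θ=0.098, ω=-0.646
apply F[6]=+2.594 → step 7: x=0.065, v=0.731, θ=0.085, ω=-0.654
apply F[7]=+0.821 → step 8: x=0.079, v=0.737, θ=0.072, ω=-0.643
apply F[8]=-0.522 → step 9: x=0.094, v=0.729, θ=0.059, ω=-0.619
apply F[9]=-1.520 → step 10: x=0.108, v=0.711, θ=0.047, ω=-0.586
apply F[10]=-2.243 → step 11: x=0.122, v=0.686, θ=0.036, ω=-0.547
apply F[11]=-2.749 → step 12: x=0.136, v=0.656, θ=0.025, ω=-0.504
apply F[12]=-3.085 → step 13: x=0.148, v=0.623, θ=0.016, ω=-0.460
apply F[13]=-3.291 → step 14: x=0.161, v=0.588, θ=0.007, ω=-0.416
apply F[14]=-3.397 → step 15: x=0.172, v=0.552, θ=-0.001, ω=-0.373
apply F[15]=-3.426 → step 16: x=0.183, v=0.515, θ=-0.008, ω=-0.332
Max |angle| over trajectory = 0.145 rad; bound = 0.215 → within bound.

Answer: yes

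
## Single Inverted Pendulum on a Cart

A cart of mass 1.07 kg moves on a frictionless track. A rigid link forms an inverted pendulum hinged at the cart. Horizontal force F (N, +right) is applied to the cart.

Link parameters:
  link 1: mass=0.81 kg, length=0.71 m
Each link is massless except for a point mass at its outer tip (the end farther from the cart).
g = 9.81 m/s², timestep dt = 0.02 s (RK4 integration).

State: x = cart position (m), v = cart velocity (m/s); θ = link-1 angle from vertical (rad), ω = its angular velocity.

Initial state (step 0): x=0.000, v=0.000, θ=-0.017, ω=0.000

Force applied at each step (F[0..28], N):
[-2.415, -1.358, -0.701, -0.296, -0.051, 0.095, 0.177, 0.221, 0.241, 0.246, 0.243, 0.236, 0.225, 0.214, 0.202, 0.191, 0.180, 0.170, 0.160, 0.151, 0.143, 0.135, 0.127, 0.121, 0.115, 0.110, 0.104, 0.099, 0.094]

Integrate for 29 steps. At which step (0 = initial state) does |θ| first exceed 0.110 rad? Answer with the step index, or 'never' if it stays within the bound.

Answer: never

Derivation:
apply F[0]=-2.415 → step 1: x=-0.000, v=-0.043, θ=-0.016, ω=0.055
apply F[1]=-1.358 → step 2: x=-0.002, v=-0.066, θ=-0.015, ω=0.083
apply F[2]=-0.701 → step 3: x=-0.003, v=-0.077, θ=-0.013, ω=0.095
apply F[3]=-0.296 → step 4: x=-0.005, v=-0.080, θ=-0.011, ω=0.097
apply F[4]=-0.051 → step 5: x=-0.006, v=-0.080, θ=-0.009, ω=0.093
apply F[5]=+0.095 → step 6: x=-0.008, v=-0.077, θ=-0.008, ω=0.086
apply F[6]=+0.177 → step 7: x=-0.009, v=-0.072, θ=-0.006, ω=0.079
apply F[7]=+0.221 → step 8: x=-0.011, v=-0.067, θ=-0.005, ω=0.070
apply F[8]=+0.241 → step 9: x=-0.012, v=-0.062, θ=-0.003, ω=0.062
apply F[9]=+0.246 → step 10: x=-0.013, v=-0.057, θ=-0.002, ω=0.054
apply F[10]=+0.243 → step 11: x=-0.014, v=-0.053, θ=-0.001, ω=0.047
apply F[11]=+0.236 → step 12: x=-0.015, v=-0.048, θ=-0.000, ω=0.041
apply F[12]=+0.225 → step 13: x=-0.016, v=-0.044, θ=0.001, ω=0.035
apply F[13]=+0.214 → step 14: x=-0.017, v=-0.040, θ=0.001, ω=0.030
apply F[14]=+0.202 → step 15: x=-0.018, v=-0.037, θ=0.002, ω=0.025
apply F[15]=+0.191 → step 16: x=-0.018, v=-0.033, θ=0.002, ω=0.021
apply F[16]=+0.180 → step 17: x=-0.019, v=-0.030, θ=0.003, ω=0.017
apply F[17]=+0.170 → step 18: x=-0.020, v=-0.028, θ=0.003, ω=0.014
apply F[18]=+0.160 → step 19: x=-0.020, v=-0.025, θ=0.003, ω=0.011
apply F[19]=+0.151 → step 20: x=-0.021, v=-0.023, θ=0.003, ω=0.009
apply F[20]=+0.143 → step 21: x=-0.021, v=-0.021, θ=0.004, ω=0.007
apply F[21]=+0.135 → step 22: x=-0.021, v=-0.019, θ=0.004, ω=0.005
apply F[22]=+0.127 → step 23: x=-0.022, v=-0.017, θ=0.004, ω=0.004
apply F[23]=+0.121 → step 24: x=-0.022, v=-0.015, θ=0.004, ω=0.002
apply F[24]=+0.115 → step 25: x=-0.022, v=-0.013, θ=0.004, ω=0.001
apply F[25]=+0.110 → step 26: x=-0.023, v=-0.012, θ=0.004, ω=0.000
apply F[26]=+0.104 → step 27: x=-0.023, v=-0.011, θ=0.004, ω=-0.001
apply F[27]=+0.099 → step 28: x=-0.023, v=-0.009, θ=0.004, ω=-0.001
apply F[28]=+0.094 → step 29: x=-0.023, v=-0.008, θ=0.004, ω=-0.002
max |θ| = 0.017 ≤ 0.110 over all 30 states.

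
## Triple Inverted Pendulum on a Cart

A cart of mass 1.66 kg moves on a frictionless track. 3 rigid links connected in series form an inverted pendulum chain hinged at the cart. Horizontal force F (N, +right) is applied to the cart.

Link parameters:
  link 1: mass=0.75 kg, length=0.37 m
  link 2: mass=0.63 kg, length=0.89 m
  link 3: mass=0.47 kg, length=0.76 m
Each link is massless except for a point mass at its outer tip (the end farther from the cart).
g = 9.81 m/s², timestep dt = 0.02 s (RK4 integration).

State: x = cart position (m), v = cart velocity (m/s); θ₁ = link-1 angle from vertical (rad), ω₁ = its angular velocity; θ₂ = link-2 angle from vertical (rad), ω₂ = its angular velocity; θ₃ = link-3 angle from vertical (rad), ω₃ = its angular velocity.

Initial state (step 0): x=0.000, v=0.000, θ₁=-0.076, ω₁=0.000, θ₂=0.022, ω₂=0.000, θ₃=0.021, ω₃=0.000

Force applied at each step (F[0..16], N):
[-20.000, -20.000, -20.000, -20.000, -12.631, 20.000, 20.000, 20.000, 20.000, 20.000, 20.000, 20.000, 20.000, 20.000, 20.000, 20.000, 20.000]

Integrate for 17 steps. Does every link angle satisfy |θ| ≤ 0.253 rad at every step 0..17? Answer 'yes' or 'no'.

apply F[0]=-20.000 → step 1: x=-0.002, v=-0.224, θ₁=-0.071, ω₁=0.484, θ₂=0.023, ω₂=0.056, θ₃=0.021, ω₃=-0.001
apply F[1]=-20.000 → step 2: x=-0.009, v=-0.450, θ₁=-0.057, ω₁=0.989, θ₂=0.024, ω₂=0.106, θ₃=0.021, ω₃=-0.002
apply F[2]=-20.000 → step 3: x=-0.020, v=-0.681, θ₁=-0.031, ω₁=1.536, θ₂=0.027, ω₂=0.144, θ₃=0.021, ω₃=-0.004
apply F[3]=-20.000 → step 4: x=-0.036, v=-0.919, θ₁=0.005, ω₁=2.143, θ₂=0.030, ω₂=0.166, θ₃=0.021, ω₃=-0.007
apply F[4]=-12.631 → step 5: x=-0.056, v=-1.076, θ₁=0.052, ω₁=2.579, θ₂=0.033, ω₂=0.169, θ₃=0.021, ω₃=-0.010
apply F[5]=+20.000 → step 6: x=-0.075, v=-0.850, θ₁=0.098, ω₁=2.039, θ₂=0.036, ω₂=0.151, θ₃=0.020, ω₃=-0.016
apply F[6]=+20.000 → step 7: x=-0.090, v=-0.634, θ₁=0.135, ω₁=1.583, θ₂=0.039, ω₂=0.111, θ₃=0.020, ω₃=-0.024
apply F[7]=+20.000 → step 8: x=-0.101, v=-0.428, θ₁=0.162, ω₁=1.198, θ₂=0.041, ω₂=0.052, θ₃=0.019, ω₃=-0.033
apply F[8]=+20.000 → step 9: x=-0.107, v=-0.228, θ₁=0.183, ω₁=0.868, θ₂=0.041, ω₂=-0.022, θ₃=0.019, ω₃=-0.044
apply F[9]=+20.000 → step 10: x=-0.110, v=-0.033, θ₁=0.197, ω₁=0.579, θ₂=0.040, ω₂=-0.108, θ₃=0.018, ω₃=-0.055
apply F[10]=+20.000 → step 11: x=-0.109, v=0.159, θ₁=0.206, ω₁=0.319, θ₂=0.037, ω₂=-0.204, θ₃=0.016, ω₃=-0.066
apply F[11]=+20.000 → step 12: x=-0.104, v=0.349, θ₁=0.210, ω₁=0.075, θ₂=0.032, ω₂=-0.307, θ₃=0.015, ω₃=-0.075
apply F[12]=+20.000 → step 13: x=-0.095, v=0.539, θ₁=0.209, ω₁=-0.162, θ₂=0.024, ω₂=-0.414, θ₃=0.013, ω₃=-0.082
apply F[13]=+20.000 → step 14: x=-0.082, v=0.730, θ₁=0.204, ω₁=-0.403, θ₂=0.015, ω₂=-0.525, θ₃=0.012, ω₃=-0.086
apply F[14]=+20.000 → step 15: x=-0.066, v=0.924, θ₁=0.193, ω₁=-0.657, θ₂=0.003, ω₂=-0.637, θ₃=0.010, ω₃=-0.085
apply F[15]=+20.000 → step 16: x=-0.045, v=1.122, θ₁=0.177, ω₁=-0.935, θ₂=-0.010, ω₂=-0.748, θ₃=0.008, ω₃=-0.079
apply F[16]=+20.000 → step 17: x=-0.021, v=1.325, θ₁=0.155, ω₁=-1.249, θ₂=-0.026, ω₂=-0.855, θ₃=0.007, ω₃=-0.068
Max |angle| over trajectory = 0.210 rad; bound = 0.253 → within bound.

Answer: yes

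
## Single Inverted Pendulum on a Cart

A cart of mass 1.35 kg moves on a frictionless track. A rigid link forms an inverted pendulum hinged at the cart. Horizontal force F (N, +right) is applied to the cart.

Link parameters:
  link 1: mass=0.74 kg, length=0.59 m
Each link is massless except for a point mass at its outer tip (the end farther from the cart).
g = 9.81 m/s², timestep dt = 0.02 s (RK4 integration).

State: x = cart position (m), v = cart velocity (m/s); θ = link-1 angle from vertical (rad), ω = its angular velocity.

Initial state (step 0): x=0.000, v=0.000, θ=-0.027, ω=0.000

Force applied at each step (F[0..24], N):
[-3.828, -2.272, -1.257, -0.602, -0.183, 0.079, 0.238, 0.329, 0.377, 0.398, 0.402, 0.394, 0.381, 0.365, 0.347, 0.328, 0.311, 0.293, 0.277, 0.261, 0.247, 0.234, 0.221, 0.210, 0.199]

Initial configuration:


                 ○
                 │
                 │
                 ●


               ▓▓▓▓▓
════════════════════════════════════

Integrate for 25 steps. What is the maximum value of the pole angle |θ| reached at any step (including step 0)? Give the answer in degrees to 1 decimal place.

apply F[0]=-3.828 → step 1: x=-0.001, v=-0.054, θ=-0.026, ω=0.082
apply F[1]=-2.272 → step 2: x=-0.002, v=-0.085, θ=-0.024, ω=0.126
apply F[2]=-1.257 → step 3: x=-0.004, v=-0.101, θ=-0.021, ω=0.146
apply F[3]=-0.602 → step 4: x=-0.006, v=-0.108, θ=-0.018, ω=0.151
apply F[4]=-0.183 → step 5: x=-0.008, v=-0.109, θ=-0.015, ω=0.147
apply F[5]=+0.079 → step 6: x=-0.010, v=-0.106, θ=-0.013, ω=0.138
apply F[6]=+0.238 → step 7: x=-0.012, v=-0.101, θ=-0.010, ω=0.126
apply F[7]=+0.329 → step 8: x=-0.014, v=-0.095, θ=-0.008, ω=0.113
apply F[8]=+0.377 → step 9: x=-0.016, v=-0.089, θ=-0.005, ω=0.100
apply F[9]=+0.398 → step 10: x=-0.018, v=-0.083, θ=-0.004, ω=0.088
apply F[10]=+0.402 → step 11: x=-0.019, v=-0.076, θ=-0.002, ω=0.077
apply F[11]=+0.394 → step 12: x=-0.021, v=-0.071, θ=-0.000, ω=0.066
apply F[12]=+0.381 → step 13: x=-0.022, v=-0.065, θ=0.001, ω=0.057
apply F[13]=+0.365 → step 14: x=-0.023, v=-0.060, θ=0.002, ω=0.048
apply F[14]=+0.347 → step 15: x=-0.025, v=-0.055, θ=0.003, ω=0.041
apply F[15]=+0.328 → step 16: x=-0.026, v=-0.050, θ=0.003, ω=0.034
apply F[16]=+0.311 → step 17: x=-0.027, v=-0.046, θ=0.004, ω=0.028
apply F[17]=+0.293 → step 18: x=-0.027, v=-0.042, θ=0.005, ω=0.023
apply F[18]=+0.277 → step 19: x=-0.028, v=-0.039, θ=0.005, ω=0.019
apply F[19]=+0.261 → step 20: x=-0.029, v=-0.035, θ=0.005, ω=0.015
apply F[20]=+0.247 → step 21: x=-0.030, v=-0.032, θ=0.006, ω=0.011
apply F[21]=+0.234 → step 22: x=-0.030, v=-0.029, θ=0.006, ω=0.008
apply F[22]=+0.221 → step 23: x=-0.031, v=-0.027, θ=0.006, ω=0.006
apply F[23]=+0.210 → step 24: x=-0.031, v=-0.024, θ=0.006, ω=0.004
apply F[24]=+0.199 → step 25: x=-0.032, v=-0.022, θ=0.006, ω=0.002
Max |angle| over trajectory = 0.027 rad = 1.5°.

Answer: 1.5°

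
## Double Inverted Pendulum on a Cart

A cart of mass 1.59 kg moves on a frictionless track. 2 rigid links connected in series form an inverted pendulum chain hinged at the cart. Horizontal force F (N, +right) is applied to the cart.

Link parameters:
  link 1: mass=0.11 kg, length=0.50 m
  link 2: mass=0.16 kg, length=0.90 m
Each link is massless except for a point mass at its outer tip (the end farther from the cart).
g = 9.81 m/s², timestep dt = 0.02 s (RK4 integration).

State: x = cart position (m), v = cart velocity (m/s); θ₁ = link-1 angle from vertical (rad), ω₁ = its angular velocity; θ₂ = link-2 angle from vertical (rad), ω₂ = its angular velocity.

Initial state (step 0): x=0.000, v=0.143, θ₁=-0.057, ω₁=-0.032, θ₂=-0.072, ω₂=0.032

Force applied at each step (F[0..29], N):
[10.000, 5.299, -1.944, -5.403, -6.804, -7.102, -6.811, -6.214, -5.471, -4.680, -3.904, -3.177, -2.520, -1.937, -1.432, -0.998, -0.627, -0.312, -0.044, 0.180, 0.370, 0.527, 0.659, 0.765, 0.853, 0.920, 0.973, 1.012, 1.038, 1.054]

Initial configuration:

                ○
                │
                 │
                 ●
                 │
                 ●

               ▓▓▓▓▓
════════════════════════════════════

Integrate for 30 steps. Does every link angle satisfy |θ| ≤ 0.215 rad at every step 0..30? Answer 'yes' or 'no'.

Answer: yes

Derivation:
apply F[0]=+10.000 → step 1: x=0.004, v=0.271, θ₁=-0.060, ω₁=-0.302, θ₂=-0.071, ω₂=0.025
apply F[1]=+5.299 → step 2: x=0.010, v=0.339, θ₁=-0.068, ω₁=-0.460, θ₂=-0.071, ω₂=0.021
apply F[2]=-1.944 → step 3: x=0.017, v=0.317, θ₁=-0.077, ω₁=-0.446, θ₂=-0.071, ω₂=0.022
apply F[3]=-5.403 → step 4: x=0.022, v=0.252, θ₁=-0.085, ω₁=-0.354, θ₂=-0.070, ω₂=0.028
apply F[4]=-6.804 → step 5: x=0.027, v=0.170, θ₁=-0.091, ω₁=-0.235, θ₂=-0.069, ω₂=0.038
apply F[5]=-7.102 → step 6: x=0.029, v=0.083, θ₁=-0.094, ω₁=-0.114, θ₂=-0.069, ω₂=0.051
apply F[6]=-6.811 → step 7: x=0.030, v=0.001, θ₁=-0.095, ω₁=-0.003, θ₂=-0.067, ω₂=0.066
apply F[7]=-6.214 → step 8: x=0.029, v=-0.074, θ₁=-0.095, ω₁=0.092, θ₂=-0.066, ω₂=0.082
apply F[8]=-5.471 → step 9: x=0.027, v=-0.140, θ₁=-0.092, ω₁=0.170, θ₂=-0.064, ω₂=0.098
apply F[9]=-4.680 → step 10: x=0.024, v=-0.195, θ₁=-0.088, ω₁=0.230, θ₂=-0.062, ω₂=0.113
apply F[10]=-3.904 → step 11: x=0.020, v=-0.242, θ₁=-0.083, ω₁=0.274, θ₂=-0.060, ω₂=0.126
apply F[11]=-3.177 → step 12: x=0.014, v=-0.279, θ₁=-0.077, ω₁=0.304, θ₂=-0.057, ω₂=0.138
apply F[12]=-2.520 → step 13: x=0.008, v=-0.308, θ₁=-0.071, ω₁=0.323, θ₂=-0.054, ω₂=0.148
apply F[13]=-1.937 → step 14: x=0.002, v=-0.330, θ₁=-0.064, ω₁=0.332, θ₂=-0.051, ω₂=0.156
apply F[14]=-1.432 → step 15: x=-0.005, v=-0.346, θ₁=-0.058, ω₁=0.333, θ₂=-0.048, ω₂=0.162
apply F[15]=-0.998 → step 16: x=-0.012, v=-0.357, θ₁=-0.051, ω₁=0.329, θ₂=-0.045, ω₂=0.166
apply F[16]=-0.627 → step 17: x=-0.019, v=-0.363, θ₁=-0.045, ω₁=0.320, θ₂=-0.041, ω₂=0.169
apply F[17]=-0.312 → step 18: x=-0.026, v=-0.366, θ₁=-0.038, ω₁=0.308, θ₂=-0.038, ω₂=0.170
apply F[18]=-0.044 → step 19: x=-0.034, v=-0.365, θ₁=-0.032, ω₁=0.293, θ₂=-0.034, ω₂=0.170
apply F[19]=+0.180 → step 20: x=-0.041, v=-0.362, θ₁=-0.027, ω₁=0.277, θ₂=-0.031, ω₂=0.168
apply F[20]=+0.370 → step 21: x=-0.048, v=-0.357, θ₁=-0.021, ω₁=0.259, θ₂=-0.028, ω₂=0.165
apply F[21]=+0.527 → step 22: x=-0.055, v=-0.349, θ₁=-0.016, ω₁=0.242, θ₂=-0.024, ω₂=0.161
apply F[22]=+0.659 → step 23: x=-0.062, v=-0.341, θ₁=-0.012, ω₁=0.224, θ₂=-0.021, ω₂=0.156
apply F[23]=+0.765 → step 24: x=-0.069, v=-0.331, θ₁=-0.007, ω₁=0.206, θ₂=-0.018, ω₂=0.151
apply F[24]=+0.853 → step 25: x=-0.075, v=-0.320, θ₁=-0.003, ω₁=0.188, θ₂=-0.015, ω₂=0.145
apply F[25]=+0.920 → step 26: x=-0.081, v=-0.308, θ₁=0.000, ω₁=0.171, θ₂=-0.012, ω₂=0.139
apply F[26]=+0.973 → step 27: x=-0.087, v=-0.296, θ₁=0.003, ω₁=0.155, θ₂=-0.010, ω₂=0.132
apply F[27]=+1.012 → step 28: x=-0.093, v=-0.283, θ₁=0.006, ω₁=0.139, θ₂=-0.007, ω₂=0.125
apply F[28]=+1.038 → step 29: x=-0.099, v=-0.270, θ₁=0.009, ω₁=0.125, θ₂=-0.005, ω₂=0.117
apply F[29]=+1.054 → step 30: x=-0.104, v=-0.258, θ₁=0.011, ω₁=0.111, θ₂=-0.002, ω₂=0.110
Max |angle| over trajectory = 0.095 rad; bound = 0.215 → within bound.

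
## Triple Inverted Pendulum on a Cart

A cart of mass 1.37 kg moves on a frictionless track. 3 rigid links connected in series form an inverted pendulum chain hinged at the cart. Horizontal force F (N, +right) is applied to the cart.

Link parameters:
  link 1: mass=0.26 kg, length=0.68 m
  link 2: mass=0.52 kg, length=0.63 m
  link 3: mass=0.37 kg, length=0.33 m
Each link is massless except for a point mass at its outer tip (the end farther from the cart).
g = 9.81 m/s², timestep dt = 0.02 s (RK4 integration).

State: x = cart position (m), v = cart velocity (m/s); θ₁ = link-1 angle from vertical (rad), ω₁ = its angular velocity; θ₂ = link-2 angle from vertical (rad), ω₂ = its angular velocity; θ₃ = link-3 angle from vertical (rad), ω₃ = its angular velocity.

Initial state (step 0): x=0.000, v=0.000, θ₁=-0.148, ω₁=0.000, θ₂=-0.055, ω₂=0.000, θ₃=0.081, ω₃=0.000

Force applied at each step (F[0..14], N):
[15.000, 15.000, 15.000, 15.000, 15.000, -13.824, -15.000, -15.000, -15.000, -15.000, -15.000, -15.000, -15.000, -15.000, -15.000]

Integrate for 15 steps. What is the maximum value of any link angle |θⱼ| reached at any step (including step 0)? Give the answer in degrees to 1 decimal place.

apply F[0]=+15.000 → step 1: x=0.002, v=0.238, θ₁=-0.153, ω₁=-0.461, θ₂=-0.054, ω₂=0.078, θ₃=0.082, ω₃=0.106
apply F[1]=+15.000 → step 2: x=0.010, v=0.476, θ₁=-0.166, ω₁=-0.926, θ₂=-0.052, ω₂=0.161, θ₃=0.085, ω₃=0.205
apply F[2]=+15.000 → step 3: x=0.021, v=0.713, θ₁=-0.190, ω₁=-1.399, θ₂=-0.048, ω₂=0.253, θ₃=0.090, ω₃=0.292
apply F[3]=+15.000 → step 4: x=0.038, v=0.949, θ₁=-0.222, ω₁=-1.872, θ₂=-0.042, ω₂=0.346, θ₃=0.097, ω₃=0.360
apply F[4]=+15.000 → step 5: x=0.059, v=1.180, θ₁=-0.265, ω₁=-2.334, θ₂=-0.034, ω₂=0.426, θ₃=0.104, ω₃=0.404
apply F[5]=-13.824 → step 6: x=0.081, v=1.009, θ₁=-0.311, ω₁=-2.334, θ₂=-0.023, ω₂=0.639, θ₃=0.113, ω₃=0.492
apply F[6]=-15.000 → step 7: x=0.100, v=0.824, θ₁=-0.358, ω₁=-2.352, θ₂=-0.008, ω₂=0.892, θ₃=0.124, ω₃=0.572
apply F[7]=-15.000 → step 8: x=0.114, v=0.640, θ₁=-0.405, ω₁=-2.394, θ₂=0.012, ω₂=1.168, θ₃=0.136, ω₃=0.638
apply F[8]=-15.000 → step 9: x=0.125, v=0.454, θ₁=-0.454, ω₁=-2.444, θ₂=0.039, ω₂=1.453, θ₃=0.150, ω₃=0.688
apply F[9]=-15.000 → step 10: x=0.132, v=0.267, θ₁=-0.503, ω₁=-2.494, θ₂=0.071, ω₂=1.739, θ₃=0.164, ω₃=0.721
apply F[10]=-15.000 → step 11: x=0.136, v=0.077, θ₁=-0.553, ω₁=-2.534, θ₂=0.108, ω₂=2.018, θ₃=0.178, ω₃=0.741
apply F[11]=-15.000 → step 12: x=0.135, v=-0.114, θ₁=-0.604, ω₁=-2.559, θ₂=0.151, ω₂=2.287, θ₃=0.193, ω₃=0.751
apply F[12]=-15.000 → step 13: x=0.131, v=-0.308, θ₁=-0.656, ω₁=-2.566, θ₂=0.200, ω₂=2.547, θ₃=0.208, ω₃=0.753
apply F[13]=-15.000 → step 14: x=0.123, v=-0.503, θ₁=-0.707, ω₁=-2.554, θ₂=0.253, ω₂=2.799, θ₃=0.223, ω₃=0.753
apply F[14]=-15.000 → step 15: x=0.111, v=-0.698, θ₁=-0.758, ω₁=-2.522, θ₂=0.312, ω₂=3.047, θ₃=0.238, ω₃=0.754
Max |angle| over trajectory = 0.758 rad = 43.4°.

Answer: 43.4°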